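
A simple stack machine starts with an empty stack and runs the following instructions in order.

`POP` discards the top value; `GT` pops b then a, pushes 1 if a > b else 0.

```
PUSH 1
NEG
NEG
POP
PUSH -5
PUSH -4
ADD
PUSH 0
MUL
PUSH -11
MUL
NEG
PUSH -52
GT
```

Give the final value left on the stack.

1

PUSH 1   -> [1]
NEG      -> [-1]
NEG      -> [1]
POP      -> []
PUSH -5  -> [-5]
PUSH -4  -> [-5, -4]
ADD      -> [-9]
PUSH 0   -> [-9, 0]
MUL      -> [0]
PUSH -11 -> [0, -11]
MUL      -> [0]
NEG      -> [0]
PUSH -52 -> [0, -52]
GT       -> [1]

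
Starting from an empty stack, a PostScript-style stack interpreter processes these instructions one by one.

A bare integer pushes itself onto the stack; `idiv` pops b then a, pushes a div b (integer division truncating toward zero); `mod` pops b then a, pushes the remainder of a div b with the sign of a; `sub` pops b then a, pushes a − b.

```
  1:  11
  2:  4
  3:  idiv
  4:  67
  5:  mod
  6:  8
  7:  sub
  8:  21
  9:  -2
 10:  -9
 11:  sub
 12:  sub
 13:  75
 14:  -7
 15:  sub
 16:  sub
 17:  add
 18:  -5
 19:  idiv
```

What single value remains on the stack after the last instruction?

14

11   → 11
4    → 11 4
idiv → 2
67   → 2 67
mod  → 2
8    → 2 8
sub  → -6
21   → -6 21
-2   → -6 21 -2
-9   → -6 21 -2 -9
sub  → -6 21 7
sub  → -6 14
75   → -6 14 75
-7   → -6 14 75 -7
sub  → -6 14 82
sub  → -6 -68
add  → -74
-5   → -74 -5
idiv → 14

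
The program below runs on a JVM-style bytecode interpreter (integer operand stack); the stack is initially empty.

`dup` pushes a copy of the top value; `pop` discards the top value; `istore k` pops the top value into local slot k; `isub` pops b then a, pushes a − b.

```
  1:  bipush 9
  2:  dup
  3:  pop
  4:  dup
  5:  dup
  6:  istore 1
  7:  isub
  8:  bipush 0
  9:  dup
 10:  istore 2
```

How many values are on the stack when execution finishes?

bipush 9 : [9]
dup      : [9, 9]
pop      : [9]
dup      : [9, 9]
dup      : [9, 9, 9]
istore 1 : [9, 9]
isub     : [0]
bipush 0 : [0, 0]
dup      : [0, 0, 0]
istore 2 : [0, 0]

2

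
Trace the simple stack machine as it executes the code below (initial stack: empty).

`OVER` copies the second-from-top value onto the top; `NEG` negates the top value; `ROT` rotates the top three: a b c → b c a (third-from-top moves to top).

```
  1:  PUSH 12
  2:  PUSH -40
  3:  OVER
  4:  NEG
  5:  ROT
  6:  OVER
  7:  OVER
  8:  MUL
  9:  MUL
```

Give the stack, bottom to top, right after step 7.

PUSH 12   [12]
PUSH -40  [12, -40]
OVER      [12, -40, 12]
NEG       [12, -40, -12]
ROT       [-40, -12, 12]
OVER      [-40, -12, 12, -12]
OVER      [-40, -12, 12, -12, 12]

[-40, -12, 12, -12, 12]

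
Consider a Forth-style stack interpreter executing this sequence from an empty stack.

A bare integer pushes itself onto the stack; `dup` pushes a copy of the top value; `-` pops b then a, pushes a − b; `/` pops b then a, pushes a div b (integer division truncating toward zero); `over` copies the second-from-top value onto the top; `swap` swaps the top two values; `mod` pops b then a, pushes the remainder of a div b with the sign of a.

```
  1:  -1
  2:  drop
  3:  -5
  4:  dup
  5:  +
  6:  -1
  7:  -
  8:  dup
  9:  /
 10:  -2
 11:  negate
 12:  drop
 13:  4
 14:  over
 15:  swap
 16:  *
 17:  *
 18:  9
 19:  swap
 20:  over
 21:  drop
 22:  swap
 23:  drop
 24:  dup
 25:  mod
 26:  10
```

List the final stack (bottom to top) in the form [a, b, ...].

-1     : -1
drop   : (empty)
-5     : -5
dup    : -5 -5
+      : -10
-1     : -10 -1
-      : -9
dup    : -9 -9
/      : 1
-2     : 1 -2
negate : 1 2
drop   : 1
4      : 1 4
over   : 1 4 1
swap   : 1 1 4
*      : 1 4
*      : 4
9      : 4 9
swap   : 9 4
over   : 9 4 9
drop   : 9 4
swap   : 4 9
drop   : 4
dup    : 4 4
mod    : 0
10     : 0 10

[0, 10]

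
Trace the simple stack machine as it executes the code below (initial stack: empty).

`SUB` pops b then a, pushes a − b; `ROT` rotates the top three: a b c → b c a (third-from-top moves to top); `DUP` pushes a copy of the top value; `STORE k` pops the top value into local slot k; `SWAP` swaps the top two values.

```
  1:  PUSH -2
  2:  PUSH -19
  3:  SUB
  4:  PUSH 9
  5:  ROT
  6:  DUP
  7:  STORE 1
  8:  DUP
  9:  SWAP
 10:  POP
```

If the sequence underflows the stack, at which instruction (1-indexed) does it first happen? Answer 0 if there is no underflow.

PUSH -2  : -2
PUSH -19 : -2 -19
SUB      : 17
PUSH 9   : 17 9
ROT  — needs 3 operands, stack has 2 → underflow

5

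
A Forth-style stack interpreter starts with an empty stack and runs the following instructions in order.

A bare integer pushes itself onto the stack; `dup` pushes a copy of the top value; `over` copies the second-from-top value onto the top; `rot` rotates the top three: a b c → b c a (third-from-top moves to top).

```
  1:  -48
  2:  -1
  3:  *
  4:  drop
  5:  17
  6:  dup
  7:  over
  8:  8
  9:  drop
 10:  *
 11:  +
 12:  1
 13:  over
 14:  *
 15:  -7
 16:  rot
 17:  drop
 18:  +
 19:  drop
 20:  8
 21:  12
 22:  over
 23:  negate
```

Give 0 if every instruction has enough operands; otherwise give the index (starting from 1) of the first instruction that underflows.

-48    -> -48
-1     -> -48 -1
*      -> 48
drop   -> (empty)
17     -> 17
dup    -> 17 17
over   -> 17 17 17
8      -> 17 17 17 8
drop   -> 17 17 17
*      -> 17 289
+      -> 306
1      -> 306 1
over   -> 306 1 306
*      -> 306 306
-7     -> 306 306 -7
rot    -> 306 -7 306
drop   -> 306 -7
+      -> 299
drop   -> (empty)
8      -> 8
12     -> 8 12
over   -> 8 12 8
negate -> 8 12 -8

0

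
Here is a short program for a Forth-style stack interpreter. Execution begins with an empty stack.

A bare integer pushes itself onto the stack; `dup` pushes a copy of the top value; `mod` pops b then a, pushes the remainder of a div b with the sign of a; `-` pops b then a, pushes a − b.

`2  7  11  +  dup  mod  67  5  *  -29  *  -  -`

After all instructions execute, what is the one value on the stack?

2   : [2]
7   : [2, 7]
11  : [2, 7, 11]
+   : [2, 18]
dup : [2, 18, 18]
mod : [2, 0]
67  : [2, 0, 67]
5   : [2, 0, 67, 5]
*   : [2, 0, 335]
-29 : [2, 0, 335, -29]
*   : [2, 0, -9715]
-   : [2, 9715]
-   : [-9713]

-9713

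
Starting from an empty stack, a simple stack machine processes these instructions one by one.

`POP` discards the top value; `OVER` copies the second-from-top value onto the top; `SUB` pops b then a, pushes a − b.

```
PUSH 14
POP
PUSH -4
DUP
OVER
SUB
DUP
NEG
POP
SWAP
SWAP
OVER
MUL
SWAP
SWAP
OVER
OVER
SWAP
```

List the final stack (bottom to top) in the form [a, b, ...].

[-4, 0, 0, -4]

PUSH 14 : 14
POP     : (empty)
PUSH -4 : -4
DUP     : -4 -4
OVER    : -4 -4 -4
SUB     : -4 0
DUP     : -4 0 0
NEG     : -4 0 0
POP     : -4 0
SWAP    : 0 -4
SWAP    : -4 0
OVER    : -4 0 -4
MUL     : -4 0
SWAP    : 0 -4
SWAP    : -4 0
OVER    : -4 0 -4
OVER    : -4 0 -4 0
SWAP    : -4 0 0 -4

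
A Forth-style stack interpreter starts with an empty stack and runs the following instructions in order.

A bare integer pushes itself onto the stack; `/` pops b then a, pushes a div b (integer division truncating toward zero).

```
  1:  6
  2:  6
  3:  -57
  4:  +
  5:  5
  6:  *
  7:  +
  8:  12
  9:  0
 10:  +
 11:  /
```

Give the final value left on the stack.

-20

6   → 6
6   → 6 6
-57 → 6 6 -57
+   → 6 -51
5   → 6 -51 5
*   → 6 -255
+   → -249
12  → -249 12
0   → -249 12 0
+   → -249 12
/   → -20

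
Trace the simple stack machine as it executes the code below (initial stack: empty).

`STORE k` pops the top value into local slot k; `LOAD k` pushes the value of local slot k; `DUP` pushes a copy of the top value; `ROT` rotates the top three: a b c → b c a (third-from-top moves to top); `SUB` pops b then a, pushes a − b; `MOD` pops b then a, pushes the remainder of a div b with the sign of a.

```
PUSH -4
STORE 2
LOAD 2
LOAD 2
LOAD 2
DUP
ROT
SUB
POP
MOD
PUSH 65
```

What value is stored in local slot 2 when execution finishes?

-4

PUSH -4  -4
STORE 2  (empty)
LOAD 2   -4
LOAD 2   -4 -4
LOAD 2   -4 -4 -4
DUP      -4 -4 -4 -4
ROT      -4 -4 -4 -4
SUB      -4 -4 0
POP      -4 -4
MOD      0
PUSH 65  0 65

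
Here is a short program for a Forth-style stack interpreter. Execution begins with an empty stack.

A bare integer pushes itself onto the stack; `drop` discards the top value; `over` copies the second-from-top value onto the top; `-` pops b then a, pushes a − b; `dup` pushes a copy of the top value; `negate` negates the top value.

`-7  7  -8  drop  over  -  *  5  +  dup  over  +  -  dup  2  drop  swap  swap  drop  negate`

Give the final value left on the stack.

-7     -> [-7]
7      -> [-7, 7]
-8     -> [-7, 7, -8]
drop   -> [-7, 7]
over   -> [-7, 7, -7]
-      -> [-7, 14]
*      -> [-98]
5      -> [-98, 5]
+      -> [-93]
dup    -> [-93, -93]
over   -> [-93, -93, -93]
+      -> [-93, -186]
-      -> [93]
dup    -> [93, 93]
2      -> [93, 93, 2]
drop   -> [93, 93]
swap   -> [93, 93]
swap   -> [93, 93]
drop   -> [93]
negate -> [-93]

-93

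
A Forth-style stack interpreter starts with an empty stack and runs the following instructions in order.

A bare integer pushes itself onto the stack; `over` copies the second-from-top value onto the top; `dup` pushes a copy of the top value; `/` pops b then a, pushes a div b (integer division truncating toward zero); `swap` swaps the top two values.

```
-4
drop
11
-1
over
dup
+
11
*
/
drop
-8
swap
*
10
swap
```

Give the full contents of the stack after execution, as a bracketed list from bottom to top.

[10, -88]

-4    [-4]
drop  []
11    [11]
-1    [11, -1]
over  [11, -1, 11]
dup   [11, -1, 11, 11]
+     [11, -1, 22]
11    [11, -1, 22, 11]
*     [11, -1, 242]
/     [11, 0]
drop  [11]
-8    [11, -8]
swap  [-8, 11]
*     [-88]
10    [-88, 10]
swap  [10, -88]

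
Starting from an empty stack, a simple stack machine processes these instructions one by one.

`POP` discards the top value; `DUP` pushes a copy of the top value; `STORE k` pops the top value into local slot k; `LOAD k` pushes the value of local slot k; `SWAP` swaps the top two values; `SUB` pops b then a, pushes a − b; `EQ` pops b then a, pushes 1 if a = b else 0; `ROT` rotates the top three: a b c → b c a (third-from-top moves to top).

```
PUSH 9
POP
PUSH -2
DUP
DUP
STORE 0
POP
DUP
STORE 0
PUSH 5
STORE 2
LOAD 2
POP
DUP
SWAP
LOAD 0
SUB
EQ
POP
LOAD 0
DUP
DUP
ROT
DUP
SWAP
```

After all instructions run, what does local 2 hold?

5

PUSH 9  : 9
POP     : (empty)
PUSH -2 : -2
DUP     : -2 -2
DUP     : -2 -2 -2
STORE 0 : -2 -2
POP     : -2
DUP     : -2 -2
STORE 0 : -2
PUSH 5  : -2 5
STORE 2 : -2
LOAD 2  : -2 5
POP     : -2
DUP     : -2 -2
SWAP    : -2 -2
LOAD 0  : -2 -2 -2
SUB     : -2 0
EQ      : 0
POP     : (empty)
LOAD 0  : -2
DUP     : -2 -2
DUP     : -2 -2 -2
ROT     : -2 -2 -2
DUP     : -2 -2 -2 -2
SWAP    : -2 -2 -2 -2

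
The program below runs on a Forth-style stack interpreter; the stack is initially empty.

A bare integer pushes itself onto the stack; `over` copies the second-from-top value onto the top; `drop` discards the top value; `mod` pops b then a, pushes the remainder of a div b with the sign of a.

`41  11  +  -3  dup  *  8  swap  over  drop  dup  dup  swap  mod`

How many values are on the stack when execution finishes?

41   : [41]
11   : [41, 11]
+    : [52]
-3   : [52, -3]
dup  : [52, -3, -3]
*    : [52, 9]
8    : [52, 9, 8]
swap : [52, 8, 9]
over : [52, 8, 9, 8]
drop : [52, 8, 9]
dup  : [52, 8, 9, 9]
dup  : [52, 8, 9, 9, 9]
swap : [52, 8, 9, 9, 9]
mod  : [52, 8, 9, 0]

4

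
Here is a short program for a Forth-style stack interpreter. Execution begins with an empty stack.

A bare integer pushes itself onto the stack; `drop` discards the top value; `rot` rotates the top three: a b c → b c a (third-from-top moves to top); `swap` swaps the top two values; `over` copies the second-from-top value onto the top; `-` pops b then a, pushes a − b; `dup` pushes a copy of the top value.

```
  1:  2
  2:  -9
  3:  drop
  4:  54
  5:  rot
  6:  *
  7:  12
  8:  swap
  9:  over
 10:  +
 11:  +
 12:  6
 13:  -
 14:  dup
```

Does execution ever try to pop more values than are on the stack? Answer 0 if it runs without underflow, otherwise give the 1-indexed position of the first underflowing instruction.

5

2     [2]
-9    [2, -9]
drop  [2]
54    [2, 54]
rot  — needs 3 operands, stack has 2 → underflow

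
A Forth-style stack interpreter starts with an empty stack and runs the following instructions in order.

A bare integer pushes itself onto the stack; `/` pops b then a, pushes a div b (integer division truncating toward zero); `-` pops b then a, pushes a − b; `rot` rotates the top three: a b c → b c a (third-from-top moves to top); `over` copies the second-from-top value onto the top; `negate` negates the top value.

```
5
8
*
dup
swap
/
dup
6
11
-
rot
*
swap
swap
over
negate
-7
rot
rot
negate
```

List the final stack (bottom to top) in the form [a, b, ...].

[1, -7, -5, 1]

5      → [5]
8      → [5, 8]
*      → [40]
dup    → [40, 40]
swap   → [40, 40]
/      → [1]
dup    → [1, 1]
6      → [1, 1, 6]
11     → [1, 1, 6, 11]
-      → [1, 1, -5]
rot    → [1, -5, 1]
*      → [1, -5]
swap   → [-5, 1]
swap   → [1, -5]
over   → [1, -5, 1]
negate → [1, -5, -1]
-7     → [1, -5, -1, -7]
rot    → [1, -1, -7, -5]
rot    → [1, -7, -5, -1]
negate → [1, -7, -5, 1]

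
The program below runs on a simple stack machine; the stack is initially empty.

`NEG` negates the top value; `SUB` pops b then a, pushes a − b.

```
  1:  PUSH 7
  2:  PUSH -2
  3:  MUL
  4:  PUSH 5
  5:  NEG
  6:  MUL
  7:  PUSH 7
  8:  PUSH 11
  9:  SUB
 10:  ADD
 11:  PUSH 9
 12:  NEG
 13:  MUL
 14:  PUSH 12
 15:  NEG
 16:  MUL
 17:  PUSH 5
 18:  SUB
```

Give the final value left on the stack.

7123

PUSH 7  → 7
PUSH -2 → 7 -2
MUL     → -14
PUSH 5  → -14 5
NEG     → -14 -5
MUL     → 70
PUSH 7  → 70 7
PUSH 11 → 70 7 11
SUB     → 70 -4
ADD     → 66
PUSH 9  → 66 9
NEG     → 66 -9
MUL     → -594
PUSH 12 → -594 12
NEG     → -594 -12
MUL     → 7128
PUSH 5  → 7128 5
SUB     → 7123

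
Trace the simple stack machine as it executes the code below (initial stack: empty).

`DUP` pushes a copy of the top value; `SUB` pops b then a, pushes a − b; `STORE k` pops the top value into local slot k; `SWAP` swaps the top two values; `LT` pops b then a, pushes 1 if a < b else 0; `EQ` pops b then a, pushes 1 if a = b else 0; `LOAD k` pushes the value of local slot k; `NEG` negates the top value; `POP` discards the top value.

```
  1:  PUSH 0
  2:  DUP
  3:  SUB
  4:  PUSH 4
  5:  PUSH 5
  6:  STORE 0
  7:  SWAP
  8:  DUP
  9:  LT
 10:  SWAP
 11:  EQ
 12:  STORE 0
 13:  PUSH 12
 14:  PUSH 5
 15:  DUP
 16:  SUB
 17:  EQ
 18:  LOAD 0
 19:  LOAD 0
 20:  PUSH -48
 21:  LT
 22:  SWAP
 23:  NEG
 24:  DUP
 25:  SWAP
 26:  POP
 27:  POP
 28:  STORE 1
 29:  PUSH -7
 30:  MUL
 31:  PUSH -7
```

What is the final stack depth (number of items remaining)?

PUSH 0    [0]
DUP       [0, 0]
SUB       [0]
PUSH 4    [0, 4]
PUSH 5    [0, 4, 5]
STORE 0   [0, 4]
SWAP      [4, 0]
DUP       [4, 0, 0]
LT        [4, 0]
SWAP      [0, 4]
EQ        [0]
STORE 0   []
PUSH 12   [12]
PUSH 5    [12, 5]
DUP       [12, 5, 5]
SUB       [12, 0]
EQ        [0]
LOAD 0    [0, 0]
LOAD 0    [0, 0, 0]
PUSH -48  [0, 0, 0, -48]
LT        [0, 0, 0]
SWAP      [0, 0, 0]
NEG       [0, 0, 0]
DUP       [0, 0, 0, 0]
SWAP      [0, 0, 0, 0]
POP       [0, 0, 0]
POP       [0, 0]
STORE 1   [0]
PUSH -7   [0, -7]
MUL       [0]
PUSH -7   [0, -7]

2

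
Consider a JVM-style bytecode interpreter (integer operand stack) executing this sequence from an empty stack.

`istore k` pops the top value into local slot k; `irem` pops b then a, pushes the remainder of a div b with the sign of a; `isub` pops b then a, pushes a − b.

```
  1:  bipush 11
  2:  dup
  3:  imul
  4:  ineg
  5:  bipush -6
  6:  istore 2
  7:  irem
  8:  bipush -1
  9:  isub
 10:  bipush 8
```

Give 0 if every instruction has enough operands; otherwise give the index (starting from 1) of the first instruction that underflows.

bipush 11  [11]
dup        [11, 11]
imul       [121]
ineg       [-121]
bipush -6  [-121, -6]
istore 2   [-121]
irem  — needs 2 operands, stack has 1 → underflow

7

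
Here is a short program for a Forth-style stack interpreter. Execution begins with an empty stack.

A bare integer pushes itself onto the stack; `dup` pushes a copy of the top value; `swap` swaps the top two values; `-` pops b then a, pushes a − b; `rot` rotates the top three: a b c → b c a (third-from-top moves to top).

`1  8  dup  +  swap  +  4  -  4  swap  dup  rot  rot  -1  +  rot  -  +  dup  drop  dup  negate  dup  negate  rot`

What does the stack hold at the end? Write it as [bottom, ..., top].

1      : 1
8      : 1 8
dup    : 1 8 8
+      : 1 16
swap   : 16 1
+      : 17
4      : 17 4
-      : 13
4      : 13 4
swap   : 4 13
dup    : 4 13 13
rot    : 13 13 4
rot    : 13 4 13
-1     : 13 4 13 -1
+      : 13 4 12
rot    : 4 12 13
-      : 4 -1
+      : 3
dup    : 3 3
drop   : 3
dup    : 3 3
negate : 3 -3
dup    : 3 -3 -3
negate : 3 -3 3
rot    : -3 3 3

[-3, 3, 3]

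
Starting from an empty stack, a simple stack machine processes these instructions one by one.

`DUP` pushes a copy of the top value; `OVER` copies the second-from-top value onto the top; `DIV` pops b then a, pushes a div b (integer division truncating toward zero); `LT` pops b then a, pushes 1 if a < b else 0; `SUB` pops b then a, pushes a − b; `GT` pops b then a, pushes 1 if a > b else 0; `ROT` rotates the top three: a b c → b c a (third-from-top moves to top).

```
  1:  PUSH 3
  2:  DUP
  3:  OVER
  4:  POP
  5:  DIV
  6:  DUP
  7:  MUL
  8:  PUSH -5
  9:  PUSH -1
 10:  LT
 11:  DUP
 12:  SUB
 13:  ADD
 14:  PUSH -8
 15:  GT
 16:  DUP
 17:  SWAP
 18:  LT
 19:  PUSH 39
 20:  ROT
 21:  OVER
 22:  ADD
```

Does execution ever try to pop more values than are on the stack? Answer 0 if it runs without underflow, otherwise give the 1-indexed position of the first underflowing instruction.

20

PUSH 3  → 3
DUP     → 3 3
OVER    → 3 3 3
POP     → 3 3
DIV     → 1
DUP     → 1 1
MUL     → 1
PUSH -5 → 1 -5
PUSH -1 → 1 -5 -1
LT      → 1 1
DUP     → 1 1 1
SUB     → 1 0
ADD     → 1
PUSH -8 → 1 -8
GT      → 1
DUP     → 1 1
SWAP    → 1 1
LT      → 0
PUSH 39 → 0 39
ROT  — needs 3 operands, stack has 2 → underflow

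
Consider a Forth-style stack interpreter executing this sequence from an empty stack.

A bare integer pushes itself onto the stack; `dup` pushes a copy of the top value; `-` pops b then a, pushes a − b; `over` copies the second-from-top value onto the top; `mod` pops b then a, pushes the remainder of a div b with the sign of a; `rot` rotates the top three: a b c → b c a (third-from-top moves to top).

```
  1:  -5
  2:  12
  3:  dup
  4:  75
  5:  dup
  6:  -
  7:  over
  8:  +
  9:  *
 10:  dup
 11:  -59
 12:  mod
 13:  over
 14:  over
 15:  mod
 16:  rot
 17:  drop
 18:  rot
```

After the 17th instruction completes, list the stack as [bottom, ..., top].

[-5, 12, 26, 14]

-5    -5
12    -5 12
dup   -5 12 12
75    -5 12 12 75
dup   -5 12 12 75 75
-     -5 12 12 0
over  -5 12 12 0 12
+     -5 12 12 12
*     -5 12 144
dup   -5 12 144 144
-59   -5 12 144 144 -59
mod   -5 12 144 26
over  -5 12 144 26 144
over  -5 12 144 26 144 26
mod   -5 12 144 26 14
rot   -5 12 26 14 144
drop  -5 12 26 14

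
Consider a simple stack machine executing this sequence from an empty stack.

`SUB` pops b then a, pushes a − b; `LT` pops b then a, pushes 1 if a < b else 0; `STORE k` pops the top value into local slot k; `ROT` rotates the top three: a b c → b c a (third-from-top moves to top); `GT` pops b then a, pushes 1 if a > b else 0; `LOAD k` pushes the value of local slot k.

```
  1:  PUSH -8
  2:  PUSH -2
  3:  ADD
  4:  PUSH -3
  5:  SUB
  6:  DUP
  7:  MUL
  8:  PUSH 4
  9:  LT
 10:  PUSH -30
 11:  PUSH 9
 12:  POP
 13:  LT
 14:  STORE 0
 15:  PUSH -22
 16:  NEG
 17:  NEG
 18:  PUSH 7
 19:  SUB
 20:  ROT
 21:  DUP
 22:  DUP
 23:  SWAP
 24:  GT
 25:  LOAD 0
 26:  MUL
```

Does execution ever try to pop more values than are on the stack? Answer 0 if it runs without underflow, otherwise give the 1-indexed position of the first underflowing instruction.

PUSH -8   -8
PUSH -2   -8 -2
ADD       -10
PUSH -3   -10 -3
SUB       -7
DUP       -7 -7
MUL       49
PUSH 4    49 4
LT        0
PUSH -30  0 -30
PUSH 9    0 -30 9
POP       0 -30
LT        0
STORE 0   (empty)
PUSH -22  -22
NEG       22
NEG       -22
PUSH 7    -22 7
SUB       -29
ROT  — needs 3 operands, stack has 1 → underflow

20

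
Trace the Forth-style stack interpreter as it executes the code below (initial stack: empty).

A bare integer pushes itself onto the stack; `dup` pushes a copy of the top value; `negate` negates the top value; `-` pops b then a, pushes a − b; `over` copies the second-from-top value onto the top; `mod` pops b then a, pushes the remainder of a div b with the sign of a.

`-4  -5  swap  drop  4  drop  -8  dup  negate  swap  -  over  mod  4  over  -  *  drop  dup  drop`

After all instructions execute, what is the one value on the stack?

-4     -> [-4]
-5     -> [-4, -5]
swap   -> [-5, -4]
drop   -> [-5]
4      -> [-5, 4]
drop   -> [-5]
-8     -> [-5, -8]
dup    -> [-5, -8, -8]
negate -> [-5, -8, 8]
swap   -> [-5, 8, -8]
-      -> [-5, 16]
over   -> [-5, 16, -5]
mod    -> [-5, 1]
4      -> [-5, 1, 4]
over   -> [-5, 1, 4, 1]
-      -> [-5, 1, 3]
*      -> [-5, 3]
drop   -> [-5]
dup    -> [-5, -5]
drop   -> [-5]

-5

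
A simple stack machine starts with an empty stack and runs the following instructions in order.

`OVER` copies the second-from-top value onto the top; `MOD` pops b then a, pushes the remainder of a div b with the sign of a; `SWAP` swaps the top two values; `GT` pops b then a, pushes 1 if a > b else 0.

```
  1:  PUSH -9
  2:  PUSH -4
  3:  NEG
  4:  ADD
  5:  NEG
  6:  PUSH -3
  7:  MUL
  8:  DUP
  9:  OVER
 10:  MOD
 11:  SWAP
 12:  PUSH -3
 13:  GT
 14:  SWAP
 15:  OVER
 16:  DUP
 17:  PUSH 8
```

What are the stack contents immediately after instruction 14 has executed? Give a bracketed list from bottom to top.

[0, 0]

PUSH -9 -> -9
PUSH -4 -> -9 -4
NEG     -> -9 4
ADD     -> -5
NEG     -> 5
PUSH -3 -> 5 -3
MUL     -> -15
DUP     -> -15 -15
OVER    -> -15 -15 -15
MOD     -> -15 0
SWAP    -> 0 -15
PUSH -3 -> 0 -15 -3
GT      -> 0 0
SWAP    -> 0 0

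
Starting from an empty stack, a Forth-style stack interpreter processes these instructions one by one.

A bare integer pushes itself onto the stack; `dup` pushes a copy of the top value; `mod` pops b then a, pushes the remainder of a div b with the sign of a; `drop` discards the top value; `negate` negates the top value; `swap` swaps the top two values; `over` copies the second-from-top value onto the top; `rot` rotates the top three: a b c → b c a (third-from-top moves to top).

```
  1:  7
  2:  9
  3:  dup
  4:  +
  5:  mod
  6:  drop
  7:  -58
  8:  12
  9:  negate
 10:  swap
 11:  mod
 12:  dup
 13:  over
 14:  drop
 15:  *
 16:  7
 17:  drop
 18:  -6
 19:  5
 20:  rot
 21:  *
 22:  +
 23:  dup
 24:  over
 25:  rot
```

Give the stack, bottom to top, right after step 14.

7      -> 7
9      -> 7 9
dup    -> 7 9 9
+      -> 7 18
mod    -> 7
drop   -> (empty)
-58    -> -58
12     -> -58 12
negate -> -58 -12
swap   -> -12 -58
mod    -> -12
dup    -> -12 -12
over   -> -12 -12 -12
drop   -> -12 -12

[-12, -12]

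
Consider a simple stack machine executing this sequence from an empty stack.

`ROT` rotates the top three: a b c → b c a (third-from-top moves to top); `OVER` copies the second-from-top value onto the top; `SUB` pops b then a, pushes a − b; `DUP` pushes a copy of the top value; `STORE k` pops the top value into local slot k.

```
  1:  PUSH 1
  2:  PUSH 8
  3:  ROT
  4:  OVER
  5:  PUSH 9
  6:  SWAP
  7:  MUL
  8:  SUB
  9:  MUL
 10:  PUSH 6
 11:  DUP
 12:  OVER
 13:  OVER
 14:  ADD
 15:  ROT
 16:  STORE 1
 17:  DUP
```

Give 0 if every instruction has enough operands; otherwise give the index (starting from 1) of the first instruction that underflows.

3

PUSH 1  1
PUSH 8  1 8
ROT  — needs 3 operands, stack has 2 → underflow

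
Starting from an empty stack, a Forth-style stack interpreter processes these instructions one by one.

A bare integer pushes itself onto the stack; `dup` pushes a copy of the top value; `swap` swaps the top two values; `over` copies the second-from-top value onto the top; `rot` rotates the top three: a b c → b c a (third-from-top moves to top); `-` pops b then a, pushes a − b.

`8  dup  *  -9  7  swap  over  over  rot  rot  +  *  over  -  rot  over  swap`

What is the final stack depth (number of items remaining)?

4

8    → 8
dup  → 8 8
*    → 64
-9   → 64 -9
7    → 64 -9 7
swap → 64 7 -9
over → 64 7 -9 7
over → 64 7 -9 7 -9
rot  → 64 7 7 -9 -9
rot  → 64 7 -9 -9 7
+    → 64 7 -9 -2
*    → 64 7 18
over → 64 7 18 7
-    → 64 7 11
rot  → 7 11 64
over → 7 11 64 11
swap → 7 11 11 64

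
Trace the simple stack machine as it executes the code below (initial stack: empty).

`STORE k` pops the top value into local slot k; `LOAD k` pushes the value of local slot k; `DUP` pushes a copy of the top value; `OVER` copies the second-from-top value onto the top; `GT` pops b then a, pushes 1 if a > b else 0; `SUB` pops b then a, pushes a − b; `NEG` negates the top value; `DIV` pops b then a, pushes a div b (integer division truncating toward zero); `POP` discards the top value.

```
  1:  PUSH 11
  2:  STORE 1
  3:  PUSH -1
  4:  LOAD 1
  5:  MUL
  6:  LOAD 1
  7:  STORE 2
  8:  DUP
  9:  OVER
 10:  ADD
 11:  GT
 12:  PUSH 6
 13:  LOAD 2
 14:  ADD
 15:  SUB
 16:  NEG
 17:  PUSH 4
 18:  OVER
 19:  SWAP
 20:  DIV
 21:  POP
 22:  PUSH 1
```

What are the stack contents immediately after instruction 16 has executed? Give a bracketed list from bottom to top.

[16]

PUSH 11 -> [11]
STORE 1 -> []
PUSH -1 -> [-1]
LOAD 1  -> [-1, 11]
MUL     -> [-11]
LOAD 1  -> [-11, 11]
STORE 2 -> [-11]
DUP     -> [-11, -11]
OVER    -> [-11, -11, -11]
ADD     -> [-11, -22]
GT      -> [1]
PUSH 6  -> [1, 6]
LOAD 2  -> [1, 6, 11]
ADD     -> [1, 17]
SUB     -> [-16]
NEG     -> [16]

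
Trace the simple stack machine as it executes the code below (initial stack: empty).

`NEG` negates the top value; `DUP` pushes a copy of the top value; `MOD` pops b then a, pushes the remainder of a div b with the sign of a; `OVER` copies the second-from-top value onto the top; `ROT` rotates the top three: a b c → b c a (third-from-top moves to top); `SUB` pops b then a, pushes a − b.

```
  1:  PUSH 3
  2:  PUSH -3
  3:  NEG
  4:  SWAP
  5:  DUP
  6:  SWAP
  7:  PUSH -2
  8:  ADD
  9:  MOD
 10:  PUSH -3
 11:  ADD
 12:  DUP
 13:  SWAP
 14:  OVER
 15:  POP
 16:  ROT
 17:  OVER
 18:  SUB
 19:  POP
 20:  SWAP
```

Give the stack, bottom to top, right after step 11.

PUSH 3   3
PUSH -3  3 -3
NEG      3 3
SWAP     3 3
DUP      3 3 3
SWAP     3 3 3
PUSH -2  3 3 3 -2
ADD      3 3 1
MOD      3 0
PUSH -3  3 0 -3
ADD      3 -3

[3, -3]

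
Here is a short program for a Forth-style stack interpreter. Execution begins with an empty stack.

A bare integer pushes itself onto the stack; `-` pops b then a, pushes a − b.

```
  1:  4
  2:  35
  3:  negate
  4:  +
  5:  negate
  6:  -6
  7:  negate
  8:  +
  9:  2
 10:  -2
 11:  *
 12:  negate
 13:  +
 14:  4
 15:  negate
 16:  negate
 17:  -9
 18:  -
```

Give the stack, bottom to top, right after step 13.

4      -> 4
35     -> 4 35
negate -> 4 -35
+      -> -31
negate -> 31
-6     -> 31 -6
negate -> 31 6
+      -> 37
2      -> 37 2
-2     -> 37 2 -2
*      -> 37 -4
negate -> 37 4
+      -> 41

[41]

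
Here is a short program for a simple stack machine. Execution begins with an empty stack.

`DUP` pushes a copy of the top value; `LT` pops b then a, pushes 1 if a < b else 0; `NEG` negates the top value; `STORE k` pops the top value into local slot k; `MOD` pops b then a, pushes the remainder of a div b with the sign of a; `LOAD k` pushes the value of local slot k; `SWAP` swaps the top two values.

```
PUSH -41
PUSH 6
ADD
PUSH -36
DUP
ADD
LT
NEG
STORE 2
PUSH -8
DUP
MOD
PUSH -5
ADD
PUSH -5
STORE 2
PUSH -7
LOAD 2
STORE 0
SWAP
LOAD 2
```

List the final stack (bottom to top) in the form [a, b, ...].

[-7, -5, -5]

PUSH -41 -> [-41]
PUSH 6   -> [-41, 6]
ADD      -> [-35]
PUSH -36 -> [-35, -36]
DUP      -> [-35, -36, -36]
ADD      -> [-35, -72]
LT       -> [0]
NEG      -> [0]
STORE 2  -> []
PUSH -8  -> [-8]
DUP      -> [-8, -8]
MOD      -> [0]
PUSH -5  -> [0, -5]
ADD      -> [-5]
PUSH -5  -> [-5, -5]
STORE 2  -> [-5]
PUSH -7  -> [-5, -7]
LOAD 2   -> [-5, -7, -5]
STORE 0  -> [-5, -7]
SWAP     -> [-7, -5]
LOAD 2   -> [-7, -5, -5]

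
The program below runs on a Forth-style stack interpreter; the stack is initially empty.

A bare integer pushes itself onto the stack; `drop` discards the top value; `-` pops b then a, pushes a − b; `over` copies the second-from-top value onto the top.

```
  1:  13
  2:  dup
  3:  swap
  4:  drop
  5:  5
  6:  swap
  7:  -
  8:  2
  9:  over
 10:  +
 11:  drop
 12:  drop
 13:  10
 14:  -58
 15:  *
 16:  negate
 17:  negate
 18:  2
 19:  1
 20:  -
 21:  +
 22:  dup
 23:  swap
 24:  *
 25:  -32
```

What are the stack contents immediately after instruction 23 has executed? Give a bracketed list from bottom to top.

13     : 13
dup    : 13 13
swap   : 13 13
drop   : 13
5      : 13 5
swap   : 5 13
-      : -8
2      : -8 2
over   : -8 2 -8
+      : -8 -6
drop   : -8
drop   : (empty)
10     : 10
-58    : 10 -58
*      : -580
negate : 580
negate : -580
2      : -580 2
1      : -580 2 1
-      : -580 1
+      : -579
dup    : -579 -579
swap   : -579 -579

[-579, -579]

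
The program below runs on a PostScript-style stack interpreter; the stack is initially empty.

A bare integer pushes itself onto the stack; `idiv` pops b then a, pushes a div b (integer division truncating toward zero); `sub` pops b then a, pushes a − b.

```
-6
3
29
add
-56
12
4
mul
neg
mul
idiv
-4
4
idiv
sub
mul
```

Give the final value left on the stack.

-6

-6   -> -6
3    -> -6 3
29   -> -6 3 29
add  -> -6 32
-56  -> -6 32 -56
12   -> -6 32 -56 12
4    -> -6 32 -56 12 4
mul  -> -6 32 -56 48
neg  -> -6 32 -56 -48
mul  -> -6 32 2688
idiv -> -6 0
-4   -> -6 0 -4
4    -> -6 0 -4 4
idiv -> -6 0 -1
sub  -> -6 1
mul  -> -6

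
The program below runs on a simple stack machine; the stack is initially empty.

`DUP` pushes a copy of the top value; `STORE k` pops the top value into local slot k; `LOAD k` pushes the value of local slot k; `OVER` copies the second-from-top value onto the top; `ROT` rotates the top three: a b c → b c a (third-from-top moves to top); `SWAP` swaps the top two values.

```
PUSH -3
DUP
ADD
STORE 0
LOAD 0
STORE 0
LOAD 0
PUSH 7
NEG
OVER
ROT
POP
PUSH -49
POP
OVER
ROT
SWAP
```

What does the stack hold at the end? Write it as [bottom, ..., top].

[-6, -7, -7]

PUSH -3   [-3]
DUP       [-3, -3]
ADD       [-6]
STORE 0   []
LOAD 0    [-6]
STORE 0   []
LOAD 0    [-6]
PUSH 7    [-6, 7]
NEG       [-6, -7]
OVER      [-6, -7, -6]
ROT       [-7, -6, -6]
POP       [-7, -6]
PUSH -49  [-7, -6, -49]
POP       [-7, -6]
OVER      [-7, -6, -7]
ROT       [-6, -7, -7]
SWAP      [-6, -7, -7]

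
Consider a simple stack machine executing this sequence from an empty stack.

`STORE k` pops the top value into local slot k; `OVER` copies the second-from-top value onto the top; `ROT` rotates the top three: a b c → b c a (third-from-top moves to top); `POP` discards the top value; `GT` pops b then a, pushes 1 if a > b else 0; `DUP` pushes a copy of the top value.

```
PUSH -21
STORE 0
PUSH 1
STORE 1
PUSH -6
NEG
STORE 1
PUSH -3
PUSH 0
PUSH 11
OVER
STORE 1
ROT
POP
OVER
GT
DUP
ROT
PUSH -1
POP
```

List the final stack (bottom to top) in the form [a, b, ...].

PUSH -21 → [-21]
STORE 0  → []
PUSH 1   → [1]
STORE 1  → []
PUSH -6  → [-6]
NEG      → [6]
STORE 1  → []
PUSH -3  → [-3]
PUSH 0   → [-3, 0]
PUSH 11  → [-3, 0, 11]
OVER     → [-3, 0, 11, 0]
STORE 1  → [-3, 0, 11]
ROT      → [0, 11, -3]
POP      → [0, 11]
OVER     → [0, 11, 0]
GT       → [0, 1]
DUP      → [0, 1, 1]
ROT      → [1, 1, 0]
PUSH -1  → [1, 1, 0, -1]
POP      → [1, 1, 0]

[1, 1, 0]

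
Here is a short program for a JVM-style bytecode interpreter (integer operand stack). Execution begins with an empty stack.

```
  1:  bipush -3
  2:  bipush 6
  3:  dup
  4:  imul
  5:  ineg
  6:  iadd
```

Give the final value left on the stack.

-39

bipush -3 → [-3]
bipush 6  → [-3, 6]
dup       → [-3, 6, 6]
imul      → [-3, 36]
ineg      → [-3, -36]
iadd      → [-39]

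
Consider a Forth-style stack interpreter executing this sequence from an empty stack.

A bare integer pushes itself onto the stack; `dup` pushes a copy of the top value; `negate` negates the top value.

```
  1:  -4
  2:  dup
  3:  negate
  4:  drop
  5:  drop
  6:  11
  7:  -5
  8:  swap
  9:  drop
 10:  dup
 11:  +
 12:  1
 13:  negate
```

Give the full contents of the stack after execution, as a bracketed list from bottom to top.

-4      [-4]
dup     [-4, -4]
negate  [-4, 4]
drop    [-4]
drop    []
11      [11]
-5      [11, -5]
swap    [-5, 11]
drop    [-5]
dup     [-5, -5]
+       [-10]
1       [-10, 1]
negate  [-10, -1]

[-10, -1]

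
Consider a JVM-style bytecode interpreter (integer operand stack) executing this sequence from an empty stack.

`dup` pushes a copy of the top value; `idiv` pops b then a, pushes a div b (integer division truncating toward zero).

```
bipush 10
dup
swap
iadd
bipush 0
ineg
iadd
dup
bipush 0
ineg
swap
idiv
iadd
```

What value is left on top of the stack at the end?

20

bipush 10  10
dup        10 10
swap       10 10
iadd       20
bipush 0   20 0
ineg       20 0
iadd       20
dup        20 20
bipush 0   20 20 0
ineg       20 20 0
swap       20 0 20
idiv       20 0
iadd       20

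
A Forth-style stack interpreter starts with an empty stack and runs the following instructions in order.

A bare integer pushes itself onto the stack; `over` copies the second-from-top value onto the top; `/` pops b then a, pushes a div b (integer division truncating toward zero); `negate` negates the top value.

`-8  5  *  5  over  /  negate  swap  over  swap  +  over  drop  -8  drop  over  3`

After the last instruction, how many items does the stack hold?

-8      [-8]
5       [-8, 5]
*       [-40]
5       [-40, 5]
over    [-40, 5, -40]
/       [-40, 0]
negate  [-40, 0]
swap    [0, -40]
over    [0, -40, 0]
swap    [0, 0, -40]
+       [0, -40]
over    [0, -40, 0]
drop    [0, -40]
-8      [0, -40, -8]
drop    [0, -40]
over    [0, -40, 0]
3       [0, -40, 0, 3]

4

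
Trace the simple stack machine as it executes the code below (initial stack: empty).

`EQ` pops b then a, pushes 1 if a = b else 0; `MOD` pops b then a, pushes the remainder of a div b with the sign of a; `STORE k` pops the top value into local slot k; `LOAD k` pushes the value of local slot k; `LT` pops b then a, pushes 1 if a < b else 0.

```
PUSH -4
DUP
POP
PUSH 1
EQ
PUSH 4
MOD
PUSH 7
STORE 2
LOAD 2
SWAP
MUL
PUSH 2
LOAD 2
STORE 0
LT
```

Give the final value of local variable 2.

7

PUSH -4  [-4]
DUP      [-4, -4]
POP      [-4]
PUSH 1   [-4, 1]
EQ       [0]
PUSH 4   [0, 4]
MOD      [0]
PUSH 7   [0, 7]
STORE 2  [0]
LOAD 2   [0, 7]
SWAP     [7, 0]
MUL      [0]
PUSH 2   [0, 2]
LOAD 2   [0, 2, 7]
STORE 0  [0, 2]
LT       [1]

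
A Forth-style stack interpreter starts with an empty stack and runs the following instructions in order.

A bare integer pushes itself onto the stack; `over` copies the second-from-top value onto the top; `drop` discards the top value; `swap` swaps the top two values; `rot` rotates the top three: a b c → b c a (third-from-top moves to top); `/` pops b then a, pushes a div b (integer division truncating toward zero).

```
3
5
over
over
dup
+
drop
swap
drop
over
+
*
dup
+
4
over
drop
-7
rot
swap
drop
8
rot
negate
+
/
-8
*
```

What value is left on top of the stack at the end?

3      → [3]
5      → [3, 5]
over   → [3, 5, 3]
over   → [3, 5, 3, 5]
dup    → [3, 5, 3, 5, 5]
+      → [3, 5, 3, 10]
drop   → [3, 5, 3]
swap   → [3, 3, 5]
drop   → [3, 3]
over   → [3, 3, 3]
+      → [3, 6]
*      → [18]
dup    → [18, 18]
+      → [36]
4      → [36, 4]
over   → [36, 4, 36]
drop   → [36, 4]
-7     → [36, 4, -7]
rot    → [4, -7, 36]
swap   → [4, 36, -7]
drop   → [4, 36]
8      → [4, 36, 8]
rot    → [36, 8, 4]
negate → [36, 8, -4]
+      → [36, 4]
/      → [9]
-8     → [9, -8]
*      → [-72]

-72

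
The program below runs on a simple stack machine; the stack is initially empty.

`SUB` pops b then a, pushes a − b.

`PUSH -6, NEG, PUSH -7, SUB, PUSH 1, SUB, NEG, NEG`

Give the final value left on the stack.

12

PUSH -6 → -6
NEG     → 6
PUSH -7 → 6 -7
SUB     → 13
PUSH 1  → 13 1
SUB     → 12
NEG     → -12
NEG     → 12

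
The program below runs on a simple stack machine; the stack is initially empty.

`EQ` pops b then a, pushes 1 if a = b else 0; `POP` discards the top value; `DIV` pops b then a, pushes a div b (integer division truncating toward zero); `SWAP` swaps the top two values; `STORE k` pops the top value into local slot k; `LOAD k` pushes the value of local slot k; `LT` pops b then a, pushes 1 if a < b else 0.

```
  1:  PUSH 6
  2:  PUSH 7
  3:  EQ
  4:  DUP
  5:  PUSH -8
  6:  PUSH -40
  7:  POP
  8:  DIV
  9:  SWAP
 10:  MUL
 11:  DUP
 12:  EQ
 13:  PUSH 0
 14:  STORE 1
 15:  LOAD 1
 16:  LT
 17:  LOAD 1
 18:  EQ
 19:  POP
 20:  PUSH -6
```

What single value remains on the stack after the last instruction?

-6

PUSH 6   -> 6
PUSH 7   -> 6 7
EQ       -> 0
DUP      -> 0 0
PUSH -8  -> 0 0 -8
PUSH -40 -> 0 0 -8 -40
POP      -> 0 0 -8
DIV      -> 0 0
SWAP     -> 0 0
MUL      -> 0
DUP      -> 0 0
EQ       -> 1
PUSH 0   -> 1 0
STORE 1  -> 1
LOAD 1   -> 1 0
LT       -> 0
LOAD 1   -> 0 0
EQ       -> 1
POP      -> (empty)
PUSH -6  -> -6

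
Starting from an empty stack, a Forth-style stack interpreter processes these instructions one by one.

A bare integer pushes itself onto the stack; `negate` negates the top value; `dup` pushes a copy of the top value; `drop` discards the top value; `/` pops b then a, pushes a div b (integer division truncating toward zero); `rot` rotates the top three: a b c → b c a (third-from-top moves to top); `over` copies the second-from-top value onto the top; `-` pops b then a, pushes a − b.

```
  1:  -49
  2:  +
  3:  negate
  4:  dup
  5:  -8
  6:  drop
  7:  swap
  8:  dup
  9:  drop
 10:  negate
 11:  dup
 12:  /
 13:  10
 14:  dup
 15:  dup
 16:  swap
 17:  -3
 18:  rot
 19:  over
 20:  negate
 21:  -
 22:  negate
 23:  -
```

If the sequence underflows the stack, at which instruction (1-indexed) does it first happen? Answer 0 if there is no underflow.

-49  [-49]
+  — needs 2 operands, stack has 1 → underflow

2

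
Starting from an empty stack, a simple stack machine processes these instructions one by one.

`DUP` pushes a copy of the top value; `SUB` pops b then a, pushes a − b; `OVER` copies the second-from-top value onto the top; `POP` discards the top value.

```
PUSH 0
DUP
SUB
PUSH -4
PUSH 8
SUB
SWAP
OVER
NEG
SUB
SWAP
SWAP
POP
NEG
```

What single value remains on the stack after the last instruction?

PUSH 0  -> [0]
DUP     -> [0, 0]
SUB     -> [0]
PUSH -4 -> [0, -4]
PUSH 8  -> [0, -4, 8]
SUB     -> [0, -12]
SWAP    -> [-12, 0]
OVER    -> [-12, 0, -12]
NEG     -> [-12, 0, 12]
SUB     -> [-12, -12]
SWAP    -> [-12, -12]
SWAP    -> [-12, -12]
POP     -> [-12]
NEG     -> [12]

12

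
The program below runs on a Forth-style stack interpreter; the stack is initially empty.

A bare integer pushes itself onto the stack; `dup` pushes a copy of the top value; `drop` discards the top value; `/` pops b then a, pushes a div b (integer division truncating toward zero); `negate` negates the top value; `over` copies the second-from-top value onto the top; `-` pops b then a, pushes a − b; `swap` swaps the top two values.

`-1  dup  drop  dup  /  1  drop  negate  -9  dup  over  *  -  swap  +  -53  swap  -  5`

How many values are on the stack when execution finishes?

2

-1     → -1
dup    → -1 -1
drop   → -1
dup    → -1 -1
/      → 1
1      → 1 1
drop   → 1
negate → -1
-9     → -1 -9
dup    → -1 -9 -9
over   → -1 -9 -9 -9
*      → -1 -9 81
-      → -1 -90
swap   → -90 -1
+      → -91
-53    → -91 -53
swap   → -53 -91
-      → 38
5      → 38 5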